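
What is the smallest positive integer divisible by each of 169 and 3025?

169 = 13²; 3025 = 5² · 11²
max exponents: 5² · 11² · 13² = 511225

511225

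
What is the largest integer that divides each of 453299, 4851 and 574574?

539

453299 = 7² · 11 · 29²; 4851 = 3² · 7² · 11; 574574 = 2 · 7² · 11 · 13 · 41
gcd takes min exponent of each prime: 7² · 11 = 539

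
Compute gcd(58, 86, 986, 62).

gcd(58, 86): 86 = 1·58 + 28; 58 = 2·28 + 2; 28 = 14·2 + 0 → 2
gcd(2, 986): 986 = 493·2 + 0 → 2
gcd(2, 62): 62 = 31·2 + 0 → 2

2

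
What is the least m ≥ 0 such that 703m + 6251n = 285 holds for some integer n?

Euclid: 6251 = 8·703 + 627; 703 = 1·627 + 76; 627 = 8·76 + 19; 76 = 4·19 + 0 → gcd = 19; 285 = 19·15.
Back-substitution yields 703·(-80) + 6251·(9) = 19, so one solution is m = -80·15 = -1200, n = 9·15 = 135.
Solutions in m differ by 6251/19 = 329; the one in [0, 329) is -1200 mod 329 = 116.

116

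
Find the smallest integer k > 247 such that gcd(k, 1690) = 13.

273

1690 = 13·130. Any k with gcd(k, 1690) = 13 is a multiple of 13, say 13s, with s coprime to 130.
Need s > 247/13, so s ≥ 20. First s ≥ 20 with gcd(s, 130) = 1 is s = 21. Thus k = 13·21 = 273.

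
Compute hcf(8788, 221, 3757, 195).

gcd(8788, 221): 8788 = 39·221 + 169; 221 = 1·169 + 52; 169 = 3·52 + 13; 52 = 4·13 + 0 → 13
gcd(13, 3757): 3757 = 289·13 + 0 → 13
gcd(13, 195): 195 = 15·13 + 0 → 13

13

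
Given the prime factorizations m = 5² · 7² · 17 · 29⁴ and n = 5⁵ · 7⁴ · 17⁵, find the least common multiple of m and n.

max exponent per prime: 5⁵ · 7⁴ · 17⁵ · 29⁴ = 7534922334498803125

7534922334498803125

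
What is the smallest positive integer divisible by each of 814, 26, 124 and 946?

lcm(814, 26) = 814·26/gcd = 21164/2 = 10582
lcm(10582, 124) = 10582·124/gcd = 1312168/2 = 656084
lcm(656084, 946) = 656084·946/gcd = 620655464/22 = 28211612

28211612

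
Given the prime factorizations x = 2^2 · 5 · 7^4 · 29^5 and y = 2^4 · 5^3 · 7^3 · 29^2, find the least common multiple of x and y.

98494537498000

max exponent per prime: 2^4 · 5^3 · 7^4 · 29^5 = 98494537498000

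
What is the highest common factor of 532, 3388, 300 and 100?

4

gcd(532, 3388): 3388 = 6·532 + 196; 532 = 2·196 + 140; 196 = 1·140 + 56; 140 = 2·56 + 28; 56 = 2·28 + 0 → 28
gcd(28, 300): 300 = 10·28 + 20; 28 = 1·20 + 8; 20 = 2·8 + 4; 8 = 2·4 + 0 → 4
gcd(4, 100): 100 = 25·4 + 0 → 4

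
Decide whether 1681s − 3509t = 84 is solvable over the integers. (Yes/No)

By Bézout, 1681s − 3509t = 84 has integer solutions iff gcd(1681, 3509) | 84.
Euclid: 3509 = 2·1681 + 147; 1681 = 11·147 + 64; 147 = 2·64 + 19; 64 = 3·19 + 7; 19 = 2·7 + 5; 7 = 1·5 + 2; 5 = 2·2 + 1; 2 = 2·1 + 0. gcd = 1; 84 mod 1 = 0. Yes.

Yes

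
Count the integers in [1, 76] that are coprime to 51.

51 = 3·17. Inclusion–exclusion on these primes:
76 − ⌊76/3⌋ − ⌊76/17⌋ + ⌊76/51⌋ = 48

48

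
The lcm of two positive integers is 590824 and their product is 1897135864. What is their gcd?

gcd·lcm = product, so gcd = 1897135864/590824 = 3211.

3211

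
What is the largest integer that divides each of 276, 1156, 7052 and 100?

4

gcd(276, 1156): 1156 = 4·276 + 52; 276 = 5·52 + 16; 52 = 3·16 + 4; 16 = 4·4 + 0 → 4
gcd(4, 7052): 7052 = 1763·4 + 0 → 4
gcd(4, 100): 100 = 25·4 + 0 → 4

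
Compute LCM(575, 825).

575 = 5² · 23; 825 = 3 · 5² · 11
max exponents: 3 · 5² · 11 · 23 = 18975

18975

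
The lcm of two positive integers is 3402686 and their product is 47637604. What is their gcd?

gcd·lcm = product, so gcd = 47637604/3402686 = 14.

14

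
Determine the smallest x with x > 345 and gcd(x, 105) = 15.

360

Multiples of 15 above 345: 15·24, 15·25, … . Need the cofactor coprime to 105/15 = 7.
Checking s = 24, 25, … the first with gcd(s, 7) = 1 is s = 24, giving 360.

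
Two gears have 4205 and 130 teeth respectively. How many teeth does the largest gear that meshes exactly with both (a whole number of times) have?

4205 = 5 · 29²
130 = 2 · 5 · 13
Common: 5 = 5

5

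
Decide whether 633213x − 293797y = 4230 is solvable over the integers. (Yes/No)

No

By Bézout, 633213x − 293797y = 4230 has integer solutions iff gcd(633213, 293797) | 4230.
Euclid: 633213 = 2·293797 + 45619; 293797 = 6·45619 + 20083; 45619 = 2·20083 + 5453; 20083 = 3·5453 + 3724; 5453 = 1·3724 + 1729; 3724 = 2·1729 + 266; 1729 = 6·266 + 133; 266 = 2·133 + 0. gcd = 133; 4230 mod 133 = 107. No.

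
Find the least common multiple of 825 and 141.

38775

825 = 3 · 5² · 11; 141 = 3 · 47
max exponents: 3 · 5² · 11 · 47 = 38775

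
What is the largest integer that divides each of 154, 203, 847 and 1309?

154 = 2 · 7 · 11; 203 = 7 · 29; 847 = 7 · 11²; 1309 = 7 · 11 · 17
gcd takes min exponent of each prime: 7 = 7

7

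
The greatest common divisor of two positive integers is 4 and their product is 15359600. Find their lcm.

For any two positive integers, gcd × lcm equals their product. Hence lcm = 15359600 / 4 = 3839900.

3839900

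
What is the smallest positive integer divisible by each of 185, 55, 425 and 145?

5016275

185 = 5 · 37; 55 = 5 · 11; 425 = 5² · 17; 145 = 5 · 29
lcm takes max exponent of each prime: 5² · 11 · 17 · 29 · 37 = 5016275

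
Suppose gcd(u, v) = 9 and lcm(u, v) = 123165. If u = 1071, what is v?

u·v = gcd·lcm = 9·123165 = 1108485, so v = 1108485/1071 = 1035.

1035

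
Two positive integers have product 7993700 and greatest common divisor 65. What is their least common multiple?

gcd·lcm = product, so lcm = 7993700/65 = 122980.

122980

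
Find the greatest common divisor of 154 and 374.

154 = 2 · 7 · 11
374 = 2 · 11 · 17
Common: 2 · 11 = 22

22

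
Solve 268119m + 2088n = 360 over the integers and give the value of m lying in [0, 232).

Euclid: 268119 = 128·2088 + 855; 2088 = 2·855 + 378; 855 = 2·378 + 99; 378 = 3·99 + 81; 99 = 1·81 + 18; 81 = 4·18 + 9; 18 = 2·9 + 0 → gcd = 9; 360 = 9·40.
Back-substitution yields 268119·(-105) + 2088·(13483) = 9, so one solution is m = -105·40 = -4200, n = 13483·40 = 539320.
Solutions in m differ by 2088/9 = 232; the one in [0, 232) is -4200 mod 232 = 208.

208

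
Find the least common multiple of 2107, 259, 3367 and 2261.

327349841

2107 = 7² · 43; 259 = 7 · 37; 3367 = 7 · 13 · 37; 2261 = 7 · 17 · 19
lcm takes max exponent of each prime: 7² · 13 · 17 · 19 · 37 · 43 = 327349841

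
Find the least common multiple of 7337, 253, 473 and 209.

lcm(7337, 253) = 7337·253/gcd = 1856261/253 = 7337
lcm(7337, 473) = 7337·473/gcd = 3470401/11 = 315491
lcm(315491, 209) = 315491·209/gcd = 65937619/11 = 5994329

5994329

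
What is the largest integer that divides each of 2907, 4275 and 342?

171

2907 = 3² · 17 · 19; 4275 = 3² · 5² · 19; 342 = 2 · 3² · 19
gcd takes min exponent of each prime: 3² · 19 = 171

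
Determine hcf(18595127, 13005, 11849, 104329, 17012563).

289

gcd(18595127, 13005): 18595127 = 1429·13005 + 10982; 13005 = 1·10982 + 2023; 10982 = 5·2023 + 867; 2023 = 2·867 + 289; 867 = 3·289 + 0 → 289
gcd(289, 11849): 11849 = 41·289 + 0 → 289
gcd(289, 104329): 104329 = 361·289 + 0 → 289
gcd(289, 17012563): 17012563 = 58867·289 + 0 → 289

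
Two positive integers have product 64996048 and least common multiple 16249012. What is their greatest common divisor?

From gcd × lcm = ab: gcd = 64996048 / 16249012 = 4.

4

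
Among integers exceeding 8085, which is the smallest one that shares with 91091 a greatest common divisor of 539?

8624

Multiples of 539 above 8085: 539·16, 539·17, … . Need the cofactor coprime to 91091/539 = 169.
Checking s = 16, 17, … the first with gcd(s, 169) = 1 is s = 16, giving 8624.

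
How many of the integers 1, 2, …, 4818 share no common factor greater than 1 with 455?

3050

Prime factors of 455: 5, 7, 13. Count integers ≤ 4818 divisible by none of them.
By inclusion–exclusion: 4818 − ⌊4818/5⌋ − ⌊4818/7⌋ − ⌊4818/13⌋ + ⌊4818/35⌋ + ⌊4818/65⌋ + ⌊4818/91⌋ − ⌊4818/455⌋ = 3050.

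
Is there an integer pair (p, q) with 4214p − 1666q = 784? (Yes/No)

By Bézout, 4214p − 1666q = 784 has integer solutions iff gcd(4214, 1666) | 784.
Euclid: 4214 = 2·1666 + 882; 1666 = 1·882 + 784; 882 = 1·784 + 98; 784 = 8·98 + 0. gcd = 98; 784 mod 98 = 0. Yes.

Yes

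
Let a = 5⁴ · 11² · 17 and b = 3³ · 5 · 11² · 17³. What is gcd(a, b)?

10285

min exponent per shared prime: 5 · 11² · 17 = 10285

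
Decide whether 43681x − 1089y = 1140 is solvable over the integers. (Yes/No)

No

By Bézout, 43681x − 1089y = 1140 has integer solutions iff gcd(43681, 1089) | 1140.
Euclid: 43681 = 40·1089 + 121; 1089 = 9·121 + 0. gcd = 121; 1140 mod 121 = 51. No.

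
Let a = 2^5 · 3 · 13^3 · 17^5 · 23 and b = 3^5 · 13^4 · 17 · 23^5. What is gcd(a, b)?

2577081

min exponent per shared prime: 3 · 13^3 · 17 · 23 = 2577081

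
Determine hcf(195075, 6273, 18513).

gcd(195075, 6273): 195075 = 31·6273 + 612; 6273 = 10·612 + 153; 612 = 4·153 + 0 → 153
gcd(153, 18513): 18513 = 121·153 + 0 → 153

153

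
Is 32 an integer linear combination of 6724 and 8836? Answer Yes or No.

Yes

gcd(6724, 8836): 8836 = 1·6724 + 2112; 6724 = 3·2112 + 388; 2112 = 5·388 + 172; 388 = 2·172 + 44; 172 = 3·44 + 40; 44 = 1·40 + 4; 40 = 10·4 + 0 → 4
4 divides 32, so a solution exists.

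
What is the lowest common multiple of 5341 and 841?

gcd first: 5341 = 6·841 + 295; 841 = 2·295 + 251; 295 = 1·251 + 44; 251 = 5·44 + 31; 44 = 1·31 + 13; 31 = 2·13 + 5; 13 = 2·5 + 3; 5 = 1·3 + 2; 3 = 1·2 + 1; 2 = 2·1 + 0 → gcd = 1
lcm = 5341·841/gcd = 4491781/1 = 4491781

4491781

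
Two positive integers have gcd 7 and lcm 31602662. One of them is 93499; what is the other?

Using uv = gcd(u,v)·lcm(u,v) = 7·31602662 = 221218634, we get v = 221218634/93499 = 2366.

2366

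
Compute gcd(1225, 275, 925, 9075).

gcd(1225, 275): 1225 = 4·275 + 125; 275 = 2·125 + 25; 125 = 5·25 + 0 → 25
gcd(25, 925): 925 = 37·25 + 0 → 25
gcd(25, 9075): 9075 = 363·25 + 0 → 25

25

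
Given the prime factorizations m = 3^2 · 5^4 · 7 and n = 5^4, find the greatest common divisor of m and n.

625

min exponent per shared prime: 5^4 = 625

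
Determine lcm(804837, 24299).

804837 = 3 · 11 · 29³; 24299 = 11 · 47²
max exponents: 3 · 11 · 29³ · 47² = 1777884933

1777884933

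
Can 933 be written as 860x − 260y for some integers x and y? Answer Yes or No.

No

By Bézout, 860x − 260y = 933 has integer solutions iff gcd(860, 260) | 933.
Euclid: 860 = 3·260 + 80; 260 = 3·80 + 20; 80 = 4·20 + 0. gcd = 20; 933 mod 20 = 13. No.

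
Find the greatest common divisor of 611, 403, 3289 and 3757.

13

611 = 13 · 47; 403 = 13 · 31; 3289 = 11 · 13 · 23; 3757 = 13 · 17²
gcd takes min exponent of each prime: 13 = 13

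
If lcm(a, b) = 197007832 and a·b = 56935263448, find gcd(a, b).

From gcd × lcm = ab: gcd = 56935263448 / 197007832 = 289.

289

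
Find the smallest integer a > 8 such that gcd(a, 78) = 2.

Multiples of 2 above 8: 2·5, 2·6, … . Need the cofactor coprime to 78/2 = 39.
Checking s = 5, 6, … the first with gcd(s, 39) = 1 is s = 5, giving 10.

10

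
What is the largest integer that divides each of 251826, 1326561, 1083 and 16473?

gcd(251826, 1326561): 1326561 = 5·251826 + 67431; 251826 = 3·67431 + 49533; 67431 = 1·49533 + 17898; 49533 = 2·17898 + 13737; 17898 = 1·13737 + 4161; 13737 = 3·4161 + 1254; 4161 = 3·1254 + 399; 1254 = 3·399 + 57; 399 = 7·57 + 0 → 57
gcd(57, 1083): 1083 = 19·57 + 0 → 57
gcd(57, 16473): 16473 = 289·57 + 0 → 57

57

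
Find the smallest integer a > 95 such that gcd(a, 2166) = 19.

2166 = 19·114. Any a with gcd(a, 2166) = 19 is a multiple of 19, say 19s, with s coprime to 114.
Need s > 95/19, so s ≥ 6. First s ≥ 6 with gcd(s, 114) = 1 is s = 7. Thus a = 19·7 = 133.

133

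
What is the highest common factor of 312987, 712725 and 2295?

gcd(312987, 712725): 712725 = 2·312987 + 86751; 312987 = 3·86751 + 52734; 86751 = 1·52734 + 34017; 52734 = 1·34017 + 18717; 34017 = 1·18717 + 15300; 18717 = 1·15300 + 3417; 15300 = 4·3417 + 1632; 3417 = 2·1632 + 153; 1632 = 10·153 + 102; 153 = 1·102 + 51; 102 = 2·51 + 0 → 51
gcd(51, 2295): 2295 = 45·51 + 0 → 51

51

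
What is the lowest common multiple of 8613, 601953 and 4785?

lcm(8613, 601953) = 8613·601953/gcd = 5184621189/957 = 5417577
lcm(5417577, 4785) = 5417577·4785/gcd = 25923105945/957 = 27087885

27087885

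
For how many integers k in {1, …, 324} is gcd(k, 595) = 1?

Prime factors of 595: 5, 7, 17. Count integers ≤ 324 divisible by none of them.
By inclusion–exclusion: 324 − ⌊324/5⌋ − ⌊324/7⌋ − ⌊324/17⌋ + ⌊324/35⌋ + ⌊324/85⌋ + ⌊324/119⌋ − ⌊324/595⌋ = 209.

209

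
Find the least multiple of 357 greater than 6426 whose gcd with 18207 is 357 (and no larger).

gcd(t, 18207) = 357 forces 357 | t; write t = 357s. Then gcd(357s, 357·51) = 357·gcd(s, 51), so need gcd(s, 51) = 1.
357s > 6426 gives s ≥ 19. The least s ≥ 19 coprime to 51 is 19, so t = 357·19 = 6783.

6783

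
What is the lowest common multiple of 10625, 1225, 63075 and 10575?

185208699375

lcm(10625, 1225) = 10625·1225/gcd = 13015625/25 = 520625
lcm(520625, 63075) = 520625·63075/gcd = 32838421875/25 = 1313536875
lcm(1313536875, 10575) = 1313536875·10575/gcd = 13890652453125/75 = 185208699375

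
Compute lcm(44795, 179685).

gcd first: 179685 = 4·44795 + 505; 44795 = 88·505 + 355; 505 = 1·355 + 150; 355 = 2·150 + 55; 150 = 2·55 + 40; 55 = 1·40 + 15; 40 = 2·15 + 10; 15 = 1·10 + 5; 10 = 2·5 + 0 → gcd = 5
lcm = 44795·179685/gcd = 8048989575/5 = 1609797915

1609797915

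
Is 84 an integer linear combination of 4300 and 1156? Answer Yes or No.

By Bézout, 4300p + 1156q = 84 has integer solutions iff gcd(4300, 1156) | 84.
Euclid: 4300 = 3·1156 + 832; 1156 = 1·832 + 324; 832 = 2·324 + 184; 324 = 1·184 + 140; 184 = 1·140 + 44; 140 = 3·44 + 8; 44 = 5·8 + 4; 8 = 2·4 + 0. gcd = 4; 84 mod 4 = 0. Yes.

Yes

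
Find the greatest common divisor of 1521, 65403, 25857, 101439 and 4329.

117

1521 = 3² · 13²; 65403 = 3² · 13² · 43; 25857 = 3² · 13² · 17; 101439 = 3³ · 13 · 17²; 4329 = 3² · 13 · 37
gcd takes min exponent of each prime: 3² · 13 = 117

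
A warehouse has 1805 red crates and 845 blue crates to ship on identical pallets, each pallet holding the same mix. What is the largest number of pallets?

1805 = 5 · 19²
845 = 5 · 13²
Common: 5 = 5

5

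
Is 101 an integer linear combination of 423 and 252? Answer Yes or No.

gcd(423, 252): 423 = 1·252 + 171; 252 = 1·171 + 81; 171 = 2·81 + 9; 81 = 9·9 + 0 → 9
9 does not divide 101, so a solution does not exist.

No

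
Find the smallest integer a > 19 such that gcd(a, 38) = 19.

gcd(a, 38) = 19 forces 19 | a; write a = 19s. Then gcd(19s, 19·2) = 19·gcd(s, 2), so need gcd(s, 2) = 1.
19s > 19 gives s ≥ 2. The least s ≥ 2 coprime to 2 is 3, so a = 19·3 = 57.

57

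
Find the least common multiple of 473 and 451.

19393

gcd first: 473 = 1·451 + 22; 451 = 20·22 + 11; 22 = 2·11 + 0 → gcd = 11
lcm = 473·451/gcd = 213323/11 = 19393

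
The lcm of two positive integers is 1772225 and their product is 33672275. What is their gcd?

19

From gcd × lcm = ab: gcd = 33672275 / 1772225 = 19.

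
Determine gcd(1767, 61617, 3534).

57

gcd(1767, 61617): 61617 = 34·1767 + 1539; 1767 = 1·1539 + 228; 1539 = 6·228 + 171; 228 = 1·171 + 57; 171 = 3·57 + 0 → 57
gcd(57, 3534): 3534 = 62·57 + 0 → 57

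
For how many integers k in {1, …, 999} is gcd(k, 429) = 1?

559

Prime factors of 429: 3, 11, 13. Count integers ≤ 999 divisible by none of them.
By inclusion–exclusion: 999 − ⌊999/3⌋ − ⌊999/11⌋ − ⌊999/13⌋ + ⌊999/33⌋ + ⌊999/39⌋ + ⌊999/143⌋ − ⌊999/429⌋ = 559.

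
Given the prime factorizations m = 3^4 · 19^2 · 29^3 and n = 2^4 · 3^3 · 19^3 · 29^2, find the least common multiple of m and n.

max exponent per prime: 2^4 · 3^4 · 19^3 · 29^3 = 216800259696

216800259696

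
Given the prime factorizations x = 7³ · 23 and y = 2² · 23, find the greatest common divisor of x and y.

23

min exponent per shared prime: 23 = 23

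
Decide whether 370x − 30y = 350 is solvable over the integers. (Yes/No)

Yes

gcd(370, 30): 370 = 12·30 + 10; 30 = 3·10 + 0 → 10
10 divides 350, so a solution exists.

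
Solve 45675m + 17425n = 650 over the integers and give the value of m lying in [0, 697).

Reduce mod 17425: 45675m ≡ 650 (mod 17425). With g = gcd(45675, 17425) = 25 dividing 650, divide through: 1827m ≡ 26 (mod 697).
Since gcd(1827, 697) = 1, m ≡ 26·(1827)⁻¹ ≡ 322 (mod 697). Smallest non-negative: 322.

322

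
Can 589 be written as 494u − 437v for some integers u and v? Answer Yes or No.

Yes

gcd(494, 437): 494 = 1·437 + 57; 437 = 7·57 + 38; 57 = 1·38 + 19; 38 = 2·19 + 0 → 19
19 divides 589, so a solution exists.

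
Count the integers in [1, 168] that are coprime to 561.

Prime factors of 561: 3, 11, 17. Count integers ≤ 168 divisible by none of them.
By inclusion–exclusion: 168 − ⌊168/3⌋ − ⌊168/11⌋ − ⌊168/17⌋ + ⌊168/33⌋ + ⌊168/51⌋ + ⌊168/187⌋ − ⌊168/561⌋ = 96.

96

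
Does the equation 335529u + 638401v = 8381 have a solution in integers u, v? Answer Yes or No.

gcd(335529, 638401): 638401 = 1·335529 + 302872; 335529 = 1·302872 + 32657; 302872 = 9·32657 + 8959; 32657 = 3·8959 + 5780; 8959 = 1·5780 + 3179; 5780 = 1·3179 + 2601; 3179 = 1·2601 + 578; 2601 = 4·578 + 289; 578 = 2·289 + 0 → 289
289 divides 8381, so a solution exists.

Yes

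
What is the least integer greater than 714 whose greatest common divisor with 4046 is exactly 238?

952

gcd(t, 4046) = 238 forces 238 | t; write t = 238s. Then gcd(238s, 238·17) = 238·gcd(s, 17), so need gcd(s, 17) = 1.
238s > 714 gives s ≥ 4. The least s ≥ 4 coprime to 17 is 4, so t = 238·4 = 952.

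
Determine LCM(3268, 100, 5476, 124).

3467266300

lcm(3268, 100) = 3268·100/gcd = 326800/4 = 81700
lcm(81700, 5476) = 81700·5476/gcd = 447389200/4 = 111847300
lcm(111847300, 124) = 111847300·124/gcd = 13869065200/4 = 3467266300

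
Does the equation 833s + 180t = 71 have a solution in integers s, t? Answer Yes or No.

Yes

By Bézout, 833s + 180t = 71 has integer solutions iff gcd(833, 180) | 71.
Euclid: 833 = 4·180 + 113; 180 = 1·113 + 67; 113 = 1·67 + 46; 67 = 1·46 + 21; 46 = 2·21 + 4; 21 = 5·4 + 1; 4 = 4·1 + 0. gcd = 1; 71 mod 1 = 0. Yes.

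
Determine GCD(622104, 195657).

Euclid: 622104 = 3·195657 + 35133; 195657 = 5·35133 + 19992; 35133 = 1·19992 + 15141; 19992 = 1·15141 + 4851; 15141 = 3·4851 + 588; 4851 = 8·588 + 147; 588 = 4·147 + 0. Last nonzero remainder: 147.

147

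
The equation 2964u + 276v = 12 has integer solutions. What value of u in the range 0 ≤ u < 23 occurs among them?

19

Reduce mod 276: 2964u ≡ 12 (mod 276). With g = gcd(2964, 276) = 12 dividing 12, divide through: 247u ≡ 1 (mod 23).
Since gcd(247, 23) = 1, u ≡ 1·(247)⁻¹ ≡ 19 (mod 23). Smallest non-negative: 19.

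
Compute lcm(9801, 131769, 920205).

1002103245

9801 = 3⁴ · 11²; 131769 = 3² · 11⁴; 920205 = 3² · 5 · 11² · 13²
lcm takes max exponent of each prime: 3⁴ · 5 · 11⁴ · 13² = 1002103245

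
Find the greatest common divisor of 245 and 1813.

49

Euclid: 1813 = 7·245 + 98; 245 = 2·98 + 49; 98 = 2·49 + 0. Last nonzero remainder: 49.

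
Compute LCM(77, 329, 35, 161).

lcm(77, 329) = 77·329/gcd = 25333/7 = 3619
lcm(3619, 35) = 3619·35/gcd = 126665/7 = 18095
lcm(18095, 161) = 18095·161/gcd = 2913295/7 = 416185

416185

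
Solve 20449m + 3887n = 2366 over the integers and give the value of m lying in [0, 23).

10

gcd(20449, 3887) = 169 (Euclid: 20449 = 5·3887 + 1014; 3887 = 3·1014 + 845; 1014 = 1·845 + 169; 845 = 5·169 + 0), and 169 | 2366.
Extended Euclid: 20449·(4) + 3887·(-21) = 169. Scale by 14: m₀ = 56.
General solution m = m₀ + 23t; reducing mod 23 gives m = 10 (and n = -52).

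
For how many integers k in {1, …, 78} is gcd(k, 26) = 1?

36

Prime factors of 26: 2, 13. Count integers ≤ 78 divisible by none of them.
By inclusion–exclusion: 78 − ⌊78/2⌋ − ⌊78/13⌋ + ⌊78/26⌋ = 36.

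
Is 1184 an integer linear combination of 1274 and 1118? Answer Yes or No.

No

gcd(1274, 1118): 1274 = 1·1118 + 156; 1118 = 7·156 + 26; 156 = 6·26 + 0 → 26
26 does not divide 1184, so a solution does not exist.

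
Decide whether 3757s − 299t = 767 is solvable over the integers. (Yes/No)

Yes

gcd(3757, 299): 3757 = 12·299 + 169; 299 = 1·169 + 130; 169 = 1·130 + 39; 130 = 3·39 + 13; 39 = 3·13 + 0 → 13
13 divides 767, so a solution exists.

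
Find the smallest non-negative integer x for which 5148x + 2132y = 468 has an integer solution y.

gcd(5148, 2132) = 52 (Euclid: 5148 = 2·2132 + 884; 2132 = 2·884 + 364; 884 = 2·364 + 156; 364 = 2·156 + 52; 156 = 3·52 + 0), and 52 | 468.
Extended Euclid: 5148·(-12) + 2132·(29) = 52. Scale by 9: x₀ = -108.
General solution x = x₀ + 41t; reducing mod 41 gives x = 15 (and y = -36).

15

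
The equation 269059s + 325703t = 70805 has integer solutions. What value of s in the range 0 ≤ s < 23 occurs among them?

Reduce mod 325703: 269059s ≡ 70805 (mod 325703). With g = gcd(269059, 325703) = 14161 dividing 70805, divide through: 19s ≡ 5 (mod 23).
Since gcd(19, 23) = 1, s ≡ 5·(19)⁻¹ ≡ 16 (mod 23). Smallest non-negative: 16.

16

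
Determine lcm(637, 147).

637 = 7² · 13; 147 = 3 · 7²
max exponents: 3 · 7² · 13 = 1911

1911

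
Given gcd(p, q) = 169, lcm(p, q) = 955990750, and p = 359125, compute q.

449878

p·q = gcd·lcm = 169·955990750 = 161562436750, so q = 161562436750/359125 = 449878.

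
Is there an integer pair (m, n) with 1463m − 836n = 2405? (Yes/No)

By Bézout, 1463m − 836n = 2405 has integer solutions iff gcd(1463, 836) | 2405.
Euclid: 1463 = 1·836 + 627; 836 = 1·627 + 209; 627 = 3·209 + 0. gcd = 209; 2405 mod 209 = 106. No.

No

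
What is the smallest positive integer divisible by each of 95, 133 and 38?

95 = 5 · 19; 133 = 7 · 19; 38 = 2 · 19
lcm takes max exponent of each prime: 2 · 5 · 7 · 19 = 1330

1330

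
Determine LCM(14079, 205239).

gcd first: 205239 = 14·14079 + 8133; 14079 = 1·8133 + 5946; 8133 = 1·5946 + 2187; 5946 = 2·2187 + 1572; 2187 = 1·1572 + 615; 1572 = 2·615 + 342; 615 = 1·342 + 273; 342 = 1·273 + 69; 273 = 3·69 + 66; 69 = 1·66 + 3; 66 = 22·3 + 0 → gcd = 3
lcm = 14079·205239/gcd = 2889559881/3 = 963186627

963186627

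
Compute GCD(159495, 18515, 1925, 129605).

gcd(159495, 18515): 159495 = 8·18515 + 11375; 18515 = 1·11375 + 7140; 11375 = 1·7140 + 4235; 7140 = 1·4235 + 2905; 4235 = 1·2905 + 1330; 2905 = 2·1330 + 245; 1330 = 5·245 + 105; 245 = 2·105 + 35; 105 = 3·35 + 0 → 35
gcd(35, 1925): 1925 = 55·35 + 0 → 35
gcd(35, 129605): 129605 = 3703·35 + 0 → 35

35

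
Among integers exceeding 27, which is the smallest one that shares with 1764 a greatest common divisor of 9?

45

Multiples of 9 above 27: 9·4, 9·5, … . Need the cofactor coprime to 1764/9 = 196.
Checking s = 4, 5, … the first with gcd(s, 196) = 1 is s = 5, giving 45.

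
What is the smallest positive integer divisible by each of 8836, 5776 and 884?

2819779664

8836 = 2² · 47²; 5776 = 2⁴ · 19²; 884 = 2² · 13 · 17
lcm takes max exponent of each prime: 2⁴ · 13 · 17 · 19² · 47² = 2819779664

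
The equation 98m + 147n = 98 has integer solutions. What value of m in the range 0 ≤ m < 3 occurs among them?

1

gcd(98, 147) = 49 (Euclid: 147 = 1·98 + 49; 98 = 2·49 + 0), and 49 | 98.
Extended Euclid: 98·(-1) + 147·(1) = 49. Scale by 2: m₀ = -2.
General solution m = m₀ + 3t; reducing mod 3 gives m = 1 (and n = 0).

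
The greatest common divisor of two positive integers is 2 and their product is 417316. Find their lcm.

208658

Since gcd(a,b)·lcm(a,b) = ab, lcm = 417316/2 = 208658.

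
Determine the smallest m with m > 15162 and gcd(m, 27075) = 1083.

27075 = 1083·25. Any m with gcd(m, 27075) = 1083 is a multiple of 1083, say 1083s, with s coprime to 25.
Need s > 15162/1083, so s ≥ 15. First s ≥ 15 with gcd(s, 25) = 1 is s = 16. Thus m = 1083·16 = 17328.

17328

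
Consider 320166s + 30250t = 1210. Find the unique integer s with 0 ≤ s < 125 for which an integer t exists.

Reduce mod 30250: 320166s ≡ 1210 (mod 30250). With g = gcd(320166, 30250) = 242 dividing 1210, divide through: 1323s ≡ 5 (mod 125).
Since gcd(1323, 125) = 1, s ≡ 5·(1323)⁻¹ ≡ 60 (mod 125). Smallest non-negative: 60.

60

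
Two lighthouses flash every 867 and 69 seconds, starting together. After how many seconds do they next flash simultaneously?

19941

867 = 3 · 17²; 69 = 3 · 23
max exponents: 3 · 17² · 23 = 19941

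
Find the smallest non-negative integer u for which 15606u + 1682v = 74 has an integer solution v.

gcd(15606, 1682) = 2 (Euclid: 15606 = 9·1682 + 468; 1682 = 3·468 + 278; 468 = 1·278 + 190; 278 = 1·190 + 88; 190 = 2·88 + 14; 88 = 6·14 + 4; 14 = 3·4 + 2; 4 = 2·2 + 0), and 2 | 74.
Extended Euclid: 15606·(363) + 1682·(-3368) = 2. Scale by 37: u₀ = 13431.
General solution u = u₀ + 841t; reducing mod 841 gives u = 816 (and v = -7571).

816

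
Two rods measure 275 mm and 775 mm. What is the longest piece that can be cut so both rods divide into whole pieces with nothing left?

Euclid: 775 = 2·275 + 225; 275 = 1·225 + 50; 225 = 4·50 + 25; 50 = 2·25 + 0. Last nonzero remainder: 25.

25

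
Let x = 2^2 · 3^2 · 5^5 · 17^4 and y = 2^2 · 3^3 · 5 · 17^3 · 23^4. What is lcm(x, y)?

7888252554337500

max exponent per prime: 2^2 · 3^3 · 5^5 · 17^4 · 23^4 = 7888252554337500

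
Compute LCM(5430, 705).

255210

5430 = 2 · 3 · 5 · 181; 705 = 3 · 5 · 47
max exponents: 2 · 3 · 5 · 47 · 181 = 255210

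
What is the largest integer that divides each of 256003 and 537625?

187

256003 = 11 · 17 · 37²
537625 = 5³ · 11 · 17 · 23
Common: 11 · 17 = 187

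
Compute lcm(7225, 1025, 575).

6813175

7225 = 5² · 17²; 1025 = 5² · 41; 575 = 5² · 23
lcm takes max exponent of each prime: 5² · 17² · 23 · 41 = 6813175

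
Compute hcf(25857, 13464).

153

Euclid: 25857 = 1·13464 + 12393; 13464 = 1·12393 + 1071; 12393 = 11·1071 + 612; 1071 = 1·612 + 459; 612 = 1·459 + 153; 459 = 3·153 + 0. Last nonzero remainder: 153.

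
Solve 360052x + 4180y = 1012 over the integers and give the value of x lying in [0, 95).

31

Reduce mod 4180: 360052x ≡ 1012 (mod 4180). With g = gcd(360052, 4180) = 44 dividing 1012, divide through: 8183x ≡ 23 (mod 95).
Since gcd(8183, 95) = 1, x ≡ 23·(8183)⁻¹ ≡ 31 (mod 95). Smallest non-negative: 31.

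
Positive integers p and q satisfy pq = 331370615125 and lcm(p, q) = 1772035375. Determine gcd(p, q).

187

gcd·lcm = product, so gcd = 331370615125/1772035375 = 187.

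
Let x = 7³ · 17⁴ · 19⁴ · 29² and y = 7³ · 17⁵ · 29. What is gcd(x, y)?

min exponent per shared prime: 7³ · 17⁴ · 29 = 830783387

830783387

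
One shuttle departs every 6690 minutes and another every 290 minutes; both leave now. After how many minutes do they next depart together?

194010

6690 = 2 · 3 · 5 · 223; 290 = 2 · 5 · 29
max exponents: 2 · 3 · 5 · 29 · 223 = 194010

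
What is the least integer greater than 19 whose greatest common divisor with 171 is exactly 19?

38

gcd(x, 171) = 19 forces 19 | x; write x = 19s. Then gcd(19s, 19·9) = 19·gcd(s, 9), so need gcd(s, 9) = 1.
19s > 19 gives s ≥ 2. The least s ≥ 2 coprime to 9 is 2, so x = 19·2 = 38.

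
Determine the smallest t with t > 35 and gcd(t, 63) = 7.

49

Multiples of 7 above 35: 7·6, 7·7, … . Need the cofactor coprime to 63/7 = 9.
Checking s = 6, 7, … the first with gcd(s, 9) = 1 is s = 7, giving 49.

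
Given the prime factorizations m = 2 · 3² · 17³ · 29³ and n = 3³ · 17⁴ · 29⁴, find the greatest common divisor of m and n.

1078408413

min exponent per shared prime: 3² · 17³ · 29³ = 1078408413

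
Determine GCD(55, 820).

5

Euclid: 820 = 14·55 + 50; 55 = 1·50 + 5; 50 = 10·5 + 0. Last nonzero remainder: 5.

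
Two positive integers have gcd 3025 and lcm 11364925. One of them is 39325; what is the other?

874225

Using uv = gcd(u,v)·lcm(u,v) = 3025·11364925 = 34378898125, we get v = 34378898125/39325 = 874225.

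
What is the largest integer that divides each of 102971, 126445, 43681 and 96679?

121

102971 = 11² · 23 · 37; 126445 = 5 · 11³ · 19; 43681 = 11² · 19²; 96679 = 11² · 17 · 47
gcd takes min exponent of each prime: 11² = 121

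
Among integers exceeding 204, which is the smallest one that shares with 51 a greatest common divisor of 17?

221

Multiples of 17 above 204: 17·13, 17·14, … . Need the cofactor coprime to 51/17 = 3.
Checking s = 13, 14, … the first with gcd(s, 3) = 1 is s = 13, giving 221.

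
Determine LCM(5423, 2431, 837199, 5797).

9784344713

5423 = 11 · 17 · 29; 2431 = 11 · 13 · 17; 837199 = 11³ · 17 · 37; 5797 = 11 · 17 · 31
lcm takes max exponent of each prime: 11³ · 13 · 17 · 29 · 31 · 37 = 9784344713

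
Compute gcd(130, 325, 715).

gcd(130, 325): 325 = 2·130 + 65; 130 = 2·65 + 0 → 65
gcd(65, 715): 715 = 11·65 + 0 → 65

65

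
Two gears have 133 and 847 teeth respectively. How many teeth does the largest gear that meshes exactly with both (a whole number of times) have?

7

133 = 7 · 19
847 = 7 · 11²
Common: 7 = 7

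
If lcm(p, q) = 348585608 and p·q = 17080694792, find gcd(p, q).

gcd·lcm = product, so gcd = 17080694792/348585608 = 49.

49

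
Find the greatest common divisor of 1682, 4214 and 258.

gcd(1682, 4214): 4214 = 2·1682 + 850; 1682 = 1·850 + 832; 850 = 1·832 + 18; 832 = 46·18 + 4; 18 = 4·4 + 2; 4 = 2·2 + 0 → 2
gcd(2, 258): 258 = 129·2 + 0 → 2

2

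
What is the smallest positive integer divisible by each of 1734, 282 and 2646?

1734 = 2 · 3 · 17²; 282 = 2 · 3 · 47; 2646 = 2 · 3³ · 7²
lcm takes max exponent of each prime: 2 · 3³ · 7² · 17² · 47 = 35940618

35940618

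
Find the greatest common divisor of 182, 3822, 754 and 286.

26

gcd(182, 3822): 3822 = 21·182 + 0 → 182
gcd(182, 754): 754 = 4·182 + 26; 182 = 7·26 + 0 → 26
gcd(26, 286): 286 = 11·26 + 0 → 26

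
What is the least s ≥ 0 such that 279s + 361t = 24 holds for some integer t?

167

Reduce mod 361: 279s ≡ 24 (mod 361). With g = gcd(279, 361) = 1 dividing 24, divide through: 279s ≡ 24 (mod 361).
Since gcd(279, 361) = 1, s ≡ 24·(279)⁻¹ ≡ 167 (mod 361). Smallest non-negative: 167.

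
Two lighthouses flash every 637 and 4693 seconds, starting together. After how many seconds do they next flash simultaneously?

229957

gcd first: 4693 = 7·637 + 234; 637 = 2·234 + 169; 234 = 1·169 + 65; 169 = 2·65 + 39; 65 = 1·39 + 26; 39 = 1·26 + 13; 26 = 2·13 + 0 → gcd = 13
lcm = 637·4693/gcd = 2989441/13 = 229957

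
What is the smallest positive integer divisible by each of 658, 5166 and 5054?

87651522

658 = 2 · 7 · 47; 5166 = 2 · 3² · 7 · 41; 5054 = 2 · 7 · 19²
lcm takes max exponent of each prime: 2 · 3² · 7 · 19² · 41 · 47 = 87651522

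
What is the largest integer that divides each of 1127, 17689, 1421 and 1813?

49

gcd(1127, 17689): 17689 = 15·1127 + 784; 1127 = 1·784 + 343; 784 = 2·343 + 98; 343 = 3·98 + 49; 98 = 2·49 + 0 → 49
gcd(49, 1421): 1421 = 29·49 + 0 → 49
gcd(49, 1813): 1813 = 37·49 + 0 → 49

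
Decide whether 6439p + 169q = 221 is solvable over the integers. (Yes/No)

Yes

gcd(6439, 169): 6439 = 38·169 + 17; 169 = 9·17 + 16; 17 = 1·16 + 1; 16 = 16·1 + 0 → 1
1 divides 221, so a solution exists.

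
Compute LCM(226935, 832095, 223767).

lcm(226935, 832095) = 226935·832095/gcd = 188831478825/75645 = 2496285
lcm(2496285, 223767) = 2496285·223767/gcd = 558586205595/9 = 62065133955

62065133955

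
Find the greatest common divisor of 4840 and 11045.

5

Euclid: 11045 = 2·4840 + 1365; 4840 = 3·1365 + 745; 1365 = 1·745 + 620; 745 = 1·620 + 125; 620 = 4·125 + 120; 125 = 1·120 + 5; 120 = 24·5 + 0. Last nonzero remainder: 5.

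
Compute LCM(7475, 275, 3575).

82225

7475 = 5² · 13 · 23; 275 = 5² · 11; 3575 = 5² · 11 · 13
lcm takes max exponent of each prime: 5² · 11 · 13 · 23 = 82225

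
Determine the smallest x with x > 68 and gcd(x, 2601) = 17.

Multiples of 17 above 68: 17·5, 17·6, … . Need the cofactor coprime to 2601/17 = 153.
Checking s = 5, 6, … the first with gcd(s, 153) = 1 is s = 5, giving 85.

85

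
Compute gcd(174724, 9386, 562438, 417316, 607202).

gcd(174724, 9386): 174724 = 18·9386 + 5776; 9386 = 1·5776 + 3610; 5776 = 1·3610 + 2166; 3610 = 1·2166 + 1444; 2166 = 1·1444 + 722; 1444 = 2·722 + 0 → 722
gcd(722, 562438): 562438 = 779·722 + 0 → 722
gcd(722, 417316): 417316 = 578·722 + 0 → 722
gcd(722, 607202): 607202 = 841·722 + 0 → 722

722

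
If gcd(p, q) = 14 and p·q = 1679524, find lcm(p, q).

119966

gcd·lcm = product, so lcm = 1679524/14 = 119966.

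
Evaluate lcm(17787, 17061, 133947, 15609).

13264637463

17787 = 3 · 7² · 11²; 17061 = 3 · 11² · 47; 133947 = 3³ · 11² · 41; 15609 = 3 · 11² · 43
lcm takes max exponent of each prime: 3³ · 7² · 11² · 41 · 43 · 47 = 13264637463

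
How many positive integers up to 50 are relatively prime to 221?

45

221 = 13·17. Inclusion–exclusion on these primes:
50 − ⌊50/13⌋ − ⌊50/17⌋ + ⌊50/221⌋ = 45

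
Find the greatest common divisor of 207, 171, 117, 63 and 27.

207 = 3² · 23; 171 = 3² · 19; 117 = 3² · 13; 63 = 3² · 7; 27 = 3³
gcd takes min exponent of each prime: 3² = 9

9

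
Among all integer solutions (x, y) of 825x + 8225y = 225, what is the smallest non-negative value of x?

Euclid: 8225 = 9·825 + 800; 825 = 1·800 + 25; 800 = 32·25 + 0 → gcd = 25; 225 = 25·9.
Back-substitution yields 825·(10) + 8225·(-1) = 25, so one solution is x = 10·9 = 90, y = -1·9 = -9.
Solutions in x differ by 8225/25 = 329; the one in [0, 329) is 90 mod 329 = 90.

90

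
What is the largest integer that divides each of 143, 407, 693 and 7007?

11

gcd(143, 407): 407 = 2·143 + 121; 143 = 1·121 + 22; 121 = 5·22 + 11; 22 = 2·11 + 0 → 11
gcd(11, 693): 693 = 63·11 + 0 → 11
gcd(11, 7007): 7007 = 637·11 + 0 → 11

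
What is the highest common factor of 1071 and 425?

Euclid: 1071 = 2·425 + 221; 425 = 1·221 + 204; 221 = 1·204 + 17; 204 = 12·17 + 0. Last nonzero remainder: 17.

17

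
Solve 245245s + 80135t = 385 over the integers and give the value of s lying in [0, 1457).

Euclid: 245245 = 3·80135 + 4840; 80135 = 16·4840 + 2695; 4840 = 1·2695 + 2145; 2695 = 1·2145 + 550; 2145 = 3·550 + 495; 550 = 1·495 + 55; 495 = 9·55 + 0 → gcd = 55; 385 = 55·7.
Back-substitution yields 245245·(-149) + 80135·(456) = 55, so one solution is s = -149·7 = -1043, t = 456·7 = 3192.
Solutions in s differ by 80135/55 = 1457; the one in [0, 1457) is -1043 mod 1457 = 414.

414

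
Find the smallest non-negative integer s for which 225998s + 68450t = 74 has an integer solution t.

Euclid: 225998 = 3·68450 + 20648; 68450 = 3·20648 + 6506; 20648 = 3·6506 + 1130; 6506 = 5·1130 + 856; 1130 = 1·856 + 274; 856 = 3·274 + 34; 274 = 8·34 + 2; 34 = 17·2 + 0 → gcd = 2; 74 = 2·37.
Back-substitution yields 225998·(1999) + 68450·(-6600) = 2, so one solution is s = 1999·37 = 73963, t = -6600·37 = -244200.
Solutions in s differ by 68450/2 = 34225; the one in [0, 34225) is 73963 mod 34225 = 5513.

5513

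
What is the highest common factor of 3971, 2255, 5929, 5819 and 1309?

11

3971 = 11 · 19²; 2255 = 5 · 11 · 41; 5929 = 7² · 11²; 5819 = 11 · 23²; 1309 = 7 · 11 · 17
gcd takes min exponent of each prime: 11 = 11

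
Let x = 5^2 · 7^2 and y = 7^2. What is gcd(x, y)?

min exponent per shared prime: 7^2 = 49

49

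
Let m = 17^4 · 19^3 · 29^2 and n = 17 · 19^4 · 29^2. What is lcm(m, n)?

max exponent per prime: 17^4 · 19^4 · 29^2 = 9153898342681

9153898342681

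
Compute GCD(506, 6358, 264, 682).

22

gcd(506, 6358): 6358 = 12·506 + 286; 506 = 1·286 + 220; 286 = 1·220 + 66; 220 = 3·66 + 22; 66 = 3·22 + 0 → 22
gcd(22, 264): 264 = 12·22 + 0 → 22
gcd(22, 682): 682 = 31·22 + 0 → 22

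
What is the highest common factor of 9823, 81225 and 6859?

19

9823 = 11 · 19 · 47; 81225 = 3² · 5² · 19²; 6859 = 19³
gcd takes min exponent of each prime: 19 = 19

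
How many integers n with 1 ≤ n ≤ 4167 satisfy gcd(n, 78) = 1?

1282

Prime factors of 78: 2, 3, 13. Count integers ≤ 4167 divisible by none of them.
By inclusion–exclusion: 4167 − ⌊4167/2⌋ − ⌊4167/3⌋ − ⌊4167/13⌋ + ⌊4167/6⌋ + ⌊4167/26⌋ + ⌊4167/39⌋ − ⌊4167/78⌋ = 1282.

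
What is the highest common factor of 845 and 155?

5

Euclid: 845 = 5·155 + 70; 155 = 2·70 + 15; 70 = 4·15 + 10; 15 = 1·10 + 5; 10 = 2·5 + 0. Last nonzero remainder: 5.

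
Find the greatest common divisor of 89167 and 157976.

Euclid: 157976 = 1·89167 + 68809; 89167 = 1·68809 + 20358; 68809 = 3·20358 + 7735; 20358 = 2·7735 + 4888; 7735 = 1·4888 + 2847; 4888 = 1·2847 + 2041; 2847 = 1·2041 + 806; 2041 = 2·806 + 429; 806 = 1·429 + 377; 429 = 1·377 + 52; 377 = 7·52 + 13; 52 = 4·13 + 0. Last nonzero remainder: 13.

13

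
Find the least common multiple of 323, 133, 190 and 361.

323 = 17 · 19; 133 = 7 · 19; 190 = 2 · 5 · 19; 361 = 19²
lcm takes max exponent of each prime: 2 · 5 · 7 · 17 · 19² = 429590

429590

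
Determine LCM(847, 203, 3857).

466697

lcm(847, 203) = 847·203/gcd = 171941/7 = 24563
lcm(24563, 3857) = 24563·3857/gcd = 94739491/203 = 466697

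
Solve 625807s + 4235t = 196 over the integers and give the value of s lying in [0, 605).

Reduce mod 4235: 625807s ≡ 196 (mod 4235). With g = gcd(625807, 4235) = 7 dividing 196, divide through: 89401s ≡ 28 (mod 605).
Since gcd(89401, 605) = 1, s ≡ 28·(89401)⁻¹ ≡ 348 (mod 605). Smallest non-negative: 348.

348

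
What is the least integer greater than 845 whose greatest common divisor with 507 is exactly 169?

1183

Multiples of 169 above 845: 169·6, 169·7, … . Need the cofactor coprime to 507/169 = 3.
Checking s = 6, 7, … the first with gcd(s, 3) = 1 is s = 7, giving 1183.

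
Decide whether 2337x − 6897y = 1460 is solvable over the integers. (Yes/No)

By Bézout, 2337x − 6897y = 1460 has integer solutions iff gcd(2337, 6897) | 1460.
Euclid: 6897 = 2·2337 + 2223; 2337 = 1·2223 + 114; 2223 = 19·114 + 57; 114 = 2·57 + 0. gcd = 57; 1460 mod 57 = 35. No.

No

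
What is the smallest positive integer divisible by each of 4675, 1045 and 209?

88825

lcm(4675, 1045) = 4675·1045/gcd = 4885375/55 = 88825
lcm(88825, 209) = 88825·209/gcd = 18564425/209 = 88825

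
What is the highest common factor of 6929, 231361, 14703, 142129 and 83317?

169

6929 = 13² · 41; 231361 = 13² · 37²; 14703 = 3 · 13² · 29; 142129 = 13² · 29²; 83317 = 13² · 17 · 29
gcd takes min exponent of each prime: 13² = 169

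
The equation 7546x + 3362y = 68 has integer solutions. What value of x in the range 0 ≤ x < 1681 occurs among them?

1223

gcd(7546, 3362) = 2 (Euclid: 7546 = 2·3362 + 822; 3362 = 4·822 + 74; 822 = 11·74 + 8; 74 = 9·8 + 2; 8 = 4·2 + 0), and 2 | 68.
Extended Euclid: 7546·(-409) + 3362·(918) = 2. Scale by 34: x₀ = -13906.
General solution x = x₀ + 1681t; reducing mod 1681 gives x = 1223 (and y = -2745).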